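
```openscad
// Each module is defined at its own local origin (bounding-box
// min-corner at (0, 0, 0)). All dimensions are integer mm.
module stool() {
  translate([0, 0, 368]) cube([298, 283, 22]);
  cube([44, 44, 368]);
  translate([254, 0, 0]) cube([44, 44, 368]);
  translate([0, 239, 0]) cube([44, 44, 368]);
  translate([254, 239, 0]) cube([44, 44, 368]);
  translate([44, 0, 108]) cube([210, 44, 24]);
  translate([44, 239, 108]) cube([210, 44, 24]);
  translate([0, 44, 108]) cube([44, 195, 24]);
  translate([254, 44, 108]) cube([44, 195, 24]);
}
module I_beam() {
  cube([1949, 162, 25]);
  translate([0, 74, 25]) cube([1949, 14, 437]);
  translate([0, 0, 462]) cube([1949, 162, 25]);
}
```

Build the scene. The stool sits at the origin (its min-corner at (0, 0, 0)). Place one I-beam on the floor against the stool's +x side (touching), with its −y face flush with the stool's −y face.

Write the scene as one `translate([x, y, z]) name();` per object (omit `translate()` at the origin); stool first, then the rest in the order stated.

stool();
translate([298, 0, 0]) I_beam();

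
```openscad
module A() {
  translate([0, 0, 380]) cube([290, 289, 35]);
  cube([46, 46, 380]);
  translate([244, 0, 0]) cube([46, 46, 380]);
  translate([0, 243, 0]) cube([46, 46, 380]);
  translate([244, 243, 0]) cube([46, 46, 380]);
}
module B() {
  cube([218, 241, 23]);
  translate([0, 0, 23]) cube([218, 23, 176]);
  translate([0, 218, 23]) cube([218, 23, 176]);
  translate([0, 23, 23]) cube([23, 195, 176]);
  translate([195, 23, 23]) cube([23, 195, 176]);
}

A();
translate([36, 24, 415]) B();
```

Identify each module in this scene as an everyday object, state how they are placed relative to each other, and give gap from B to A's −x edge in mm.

The open box's min-x is at 36; the stool's min-x is 0; gap = 36 mm.

A is a stool. B is an open box. The open box is on top of the stool, centred. The gap from the open box to the stool's −x edge is 36 mm.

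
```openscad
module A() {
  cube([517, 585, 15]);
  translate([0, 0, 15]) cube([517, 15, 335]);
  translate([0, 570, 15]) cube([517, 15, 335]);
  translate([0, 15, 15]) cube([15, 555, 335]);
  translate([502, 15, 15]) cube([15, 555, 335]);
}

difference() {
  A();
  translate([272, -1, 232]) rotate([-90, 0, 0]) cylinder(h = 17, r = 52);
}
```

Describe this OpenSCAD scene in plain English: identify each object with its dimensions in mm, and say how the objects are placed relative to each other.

A is an open storage box with external size 517×585×350 mm and wall thickness 15 mm (the base is also 15 mm thick). The base covers the whole footprint; the four walls stand on the base, with the y-facing walls full-width and the x-facing walls fitting between their inner faces.

The open box has a circular hole of radius 52 mm through its front wall, centred at (x = 272, z = 232).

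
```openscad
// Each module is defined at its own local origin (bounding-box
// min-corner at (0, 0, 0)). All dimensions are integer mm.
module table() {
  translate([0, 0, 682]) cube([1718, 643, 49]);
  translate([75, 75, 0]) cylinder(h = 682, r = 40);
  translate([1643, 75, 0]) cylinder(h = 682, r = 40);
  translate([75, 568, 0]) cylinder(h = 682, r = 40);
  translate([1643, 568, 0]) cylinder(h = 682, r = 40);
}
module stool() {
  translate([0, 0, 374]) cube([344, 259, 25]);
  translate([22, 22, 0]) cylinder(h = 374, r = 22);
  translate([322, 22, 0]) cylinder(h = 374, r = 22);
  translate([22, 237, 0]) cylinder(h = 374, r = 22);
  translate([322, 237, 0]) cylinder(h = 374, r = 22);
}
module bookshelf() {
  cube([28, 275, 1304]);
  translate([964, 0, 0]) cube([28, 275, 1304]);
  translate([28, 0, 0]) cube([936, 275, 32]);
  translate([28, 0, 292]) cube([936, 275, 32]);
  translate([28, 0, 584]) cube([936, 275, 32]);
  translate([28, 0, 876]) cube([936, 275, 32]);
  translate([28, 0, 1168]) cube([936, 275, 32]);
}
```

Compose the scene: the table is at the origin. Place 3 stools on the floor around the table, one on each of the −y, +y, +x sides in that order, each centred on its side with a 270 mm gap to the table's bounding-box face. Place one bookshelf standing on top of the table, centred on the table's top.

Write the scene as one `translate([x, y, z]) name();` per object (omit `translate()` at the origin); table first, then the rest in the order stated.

table();
translate([687, -529, 0]) stool();
translate([687, 913, 0]) stool();
translate([1988, 192, 0]) stool();
translate([363, 184, 731]) bookshelf();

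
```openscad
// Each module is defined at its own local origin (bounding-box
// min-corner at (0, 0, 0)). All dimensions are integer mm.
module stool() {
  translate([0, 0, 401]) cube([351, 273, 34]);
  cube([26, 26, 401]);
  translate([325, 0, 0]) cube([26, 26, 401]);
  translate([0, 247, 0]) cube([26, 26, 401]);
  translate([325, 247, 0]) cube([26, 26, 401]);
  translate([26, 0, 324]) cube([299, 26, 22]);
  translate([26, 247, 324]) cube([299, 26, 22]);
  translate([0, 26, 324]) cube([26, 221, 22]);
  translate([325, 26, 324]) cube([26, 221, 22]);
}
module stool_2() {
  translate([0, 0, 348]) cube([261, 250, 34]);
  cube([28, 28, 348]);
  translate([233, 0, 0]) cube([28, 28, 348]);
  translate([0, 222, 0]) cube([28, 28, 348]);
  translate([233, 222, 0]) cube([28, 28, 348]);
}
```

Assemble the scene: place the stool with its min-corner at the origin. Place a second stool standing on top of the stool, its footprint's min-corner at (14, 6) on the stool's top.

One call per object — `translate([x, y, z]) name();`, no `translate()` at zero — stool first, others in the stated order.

stool();
translate([14, 6, 435]) stool_2();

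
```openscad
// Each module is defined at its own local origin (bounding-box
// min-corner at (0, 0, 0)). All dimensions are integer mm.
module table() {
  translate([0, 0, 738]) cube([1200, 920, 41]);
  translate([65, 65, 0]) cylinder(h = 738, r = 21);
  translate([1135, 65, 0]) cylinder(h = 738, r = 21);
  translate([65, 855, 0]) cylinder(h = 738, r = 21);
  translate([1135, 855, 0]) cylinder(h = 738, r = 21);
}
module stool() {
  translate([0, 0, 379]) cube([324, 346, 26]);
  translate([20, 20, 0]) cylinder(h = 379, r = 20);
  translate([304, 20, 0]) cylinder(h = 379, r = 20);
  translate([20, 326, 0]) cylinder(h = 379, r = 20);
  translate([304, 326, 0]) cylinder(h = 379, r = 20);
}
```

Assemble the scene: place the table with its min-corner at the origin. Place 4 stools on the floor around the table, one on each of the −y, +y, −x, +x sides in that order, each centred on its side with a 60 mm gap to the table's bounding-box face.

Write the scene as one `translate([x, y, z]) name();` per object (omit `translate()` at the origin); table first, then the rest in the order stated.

table();
translate([438, -406, 0]) stool();
translate([438, 980, 0]) stool();
translate([-384, 287, 0]) stool();
translate([1260, 287, 0]) stool();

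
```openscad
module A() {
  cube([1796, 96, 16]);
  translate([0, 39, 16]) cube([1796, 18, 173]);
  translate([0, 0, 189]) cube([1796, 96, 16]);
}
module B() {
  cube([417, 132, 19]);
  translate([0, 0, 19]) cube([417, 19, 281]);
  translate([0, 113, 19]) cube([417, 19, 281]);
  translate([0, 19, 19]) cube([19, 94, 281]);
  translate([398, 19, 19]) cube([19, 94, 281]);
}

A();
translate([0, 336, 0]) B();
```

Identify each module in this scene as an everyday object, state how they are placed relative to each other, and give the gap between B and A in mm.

A is an I-beam. B is an open box. The open box is on the floor beside the I-beam on its +y side. The gap between the open box and the I-beam is 240 mm.

The open box's nearest face is 240 mm from the I-beam's +y face.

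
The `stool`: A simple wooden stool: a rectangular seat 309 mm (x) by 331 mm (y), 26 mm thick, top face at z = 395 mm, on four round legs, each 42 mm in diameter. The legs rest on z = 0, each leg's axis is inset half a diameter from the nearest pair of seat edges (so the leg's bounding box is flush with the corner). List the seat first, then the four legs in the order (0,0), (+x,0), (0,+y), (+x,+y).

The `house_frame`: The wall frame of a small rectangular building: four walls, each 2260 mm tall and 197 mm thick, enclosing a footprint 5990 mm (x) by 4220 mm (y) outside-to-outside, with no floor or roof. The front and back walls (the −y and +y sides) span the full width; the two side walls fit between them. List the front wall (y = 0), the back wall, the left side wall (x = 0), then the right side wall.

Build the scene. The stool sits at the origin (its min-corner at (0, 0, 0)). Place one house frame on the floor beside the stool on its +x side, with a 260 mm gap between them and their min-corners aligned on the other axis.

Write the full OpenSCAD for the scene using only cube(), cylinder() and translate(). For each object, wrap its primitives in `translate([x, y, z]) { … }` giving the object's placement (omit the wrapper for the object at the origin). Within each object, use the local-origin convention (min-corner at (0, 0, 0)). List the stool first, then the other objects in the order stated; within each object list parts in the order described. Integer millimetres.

translate([0, 0, 369]) cube([309, 331, 26]);
translate([21, 21, 0]) cylinder(h = 369, r = 21);
translate([288, 21, 0]) cylinder(h = 369, r = 21);
translate([21, 310, 0]) cylinder(h = 369, r = 21);
translate([288, 310, 0]) cylinder(h = 369, r = 21);
translate([569, 0, 0]) {
  cube([5990, 197, 2260]);
  translate([0, 4023, 0]) cube([5990, 197, 2260]);
  translate([0, 197, 0]) cube([197, 3826, 2260]);
  translate([5793, 197, 0]) cube([197, 3826, 2260]);
}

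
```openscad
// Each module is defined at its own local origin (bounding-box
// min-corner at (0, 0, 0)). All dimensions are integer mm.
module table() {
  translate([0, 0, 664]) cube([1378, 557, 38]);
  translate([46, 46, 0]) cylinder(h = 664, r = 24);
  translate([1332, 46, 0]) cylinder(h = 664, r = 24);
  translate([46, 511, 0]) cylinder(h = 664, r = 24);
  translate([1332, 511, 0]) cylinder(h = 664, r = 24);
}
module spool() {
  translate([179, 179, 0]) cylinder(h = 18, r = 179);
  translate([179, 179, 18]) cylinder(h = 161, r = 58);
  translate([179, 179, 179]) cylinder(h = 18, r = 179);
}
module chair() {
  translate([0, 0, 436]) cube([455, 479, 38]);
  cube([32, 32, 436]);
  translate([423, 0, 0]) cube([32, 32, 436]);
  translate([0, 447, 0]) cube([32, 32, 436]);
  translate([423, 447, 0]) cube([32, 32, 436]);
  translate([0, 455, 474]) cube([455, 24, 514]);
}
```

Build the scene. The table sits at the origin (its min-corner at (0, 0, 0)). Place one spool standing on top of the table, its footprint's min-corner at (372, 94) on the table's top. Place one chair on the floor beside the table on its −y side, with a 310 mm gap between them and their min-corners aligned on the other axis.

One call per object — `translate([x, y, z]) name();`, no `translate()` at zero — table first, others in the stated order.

table();
translate([372, 94, 702]) spool();
translate([0, -789, 0]) chair();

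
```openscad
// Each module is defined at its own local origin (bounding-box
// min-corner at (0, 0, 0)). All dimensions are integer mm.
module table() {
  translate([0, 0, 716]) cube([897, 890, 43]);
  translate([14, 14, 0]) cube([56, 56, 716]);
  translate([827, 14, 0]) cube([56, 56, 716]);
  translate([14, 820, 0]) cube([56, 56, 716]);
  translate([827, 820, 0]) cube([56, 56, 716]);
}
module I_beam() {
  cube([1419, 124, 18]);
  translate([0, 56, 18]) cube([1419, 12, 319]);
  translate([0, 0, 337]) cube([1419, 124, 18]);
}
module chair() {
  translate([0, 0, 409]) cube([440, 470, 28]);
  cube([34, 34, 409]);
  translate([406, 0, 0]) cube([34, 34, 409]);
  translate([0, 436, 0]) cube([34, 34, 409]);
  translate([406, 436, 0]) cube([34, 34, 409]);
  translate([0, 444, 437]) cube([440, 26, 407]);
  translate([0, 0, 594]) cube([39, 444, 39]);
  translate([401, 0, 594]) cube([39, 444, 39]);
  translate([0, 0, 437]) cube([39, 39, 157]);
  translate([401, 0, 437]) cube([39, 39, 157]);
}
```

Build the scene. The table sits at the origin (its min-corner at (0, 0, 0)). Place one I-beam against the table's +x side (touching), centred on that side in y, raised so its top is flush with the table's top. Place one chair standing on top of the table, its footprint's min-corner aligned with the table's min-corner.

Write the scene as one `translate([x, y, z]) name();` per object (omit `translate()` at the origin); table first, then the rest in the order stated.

table();
translate([897, 383, 404]) I_beam();
translate([0, 0, 759]) chair();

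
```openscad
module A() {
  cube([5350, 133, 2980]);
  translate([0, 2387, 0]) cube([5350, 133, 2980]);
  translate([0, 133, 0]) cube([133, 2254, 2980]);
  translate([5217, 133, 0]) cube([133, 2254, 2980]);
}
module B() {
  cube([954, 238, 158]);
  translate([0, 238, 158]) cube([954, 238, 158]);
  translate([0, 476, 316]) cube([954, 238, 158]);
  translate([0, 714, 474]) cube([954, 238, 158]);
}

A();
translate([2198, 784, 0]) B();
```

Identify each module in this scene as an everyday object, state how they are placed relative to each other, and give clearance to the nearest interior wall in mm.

A is a house frame. B is a staircase. The staircase sits inside the house frame, centred. The clearance to the nearest interior wall is 651 mm.

Clearances: x = 2065, y = 651; minimum 651 mm.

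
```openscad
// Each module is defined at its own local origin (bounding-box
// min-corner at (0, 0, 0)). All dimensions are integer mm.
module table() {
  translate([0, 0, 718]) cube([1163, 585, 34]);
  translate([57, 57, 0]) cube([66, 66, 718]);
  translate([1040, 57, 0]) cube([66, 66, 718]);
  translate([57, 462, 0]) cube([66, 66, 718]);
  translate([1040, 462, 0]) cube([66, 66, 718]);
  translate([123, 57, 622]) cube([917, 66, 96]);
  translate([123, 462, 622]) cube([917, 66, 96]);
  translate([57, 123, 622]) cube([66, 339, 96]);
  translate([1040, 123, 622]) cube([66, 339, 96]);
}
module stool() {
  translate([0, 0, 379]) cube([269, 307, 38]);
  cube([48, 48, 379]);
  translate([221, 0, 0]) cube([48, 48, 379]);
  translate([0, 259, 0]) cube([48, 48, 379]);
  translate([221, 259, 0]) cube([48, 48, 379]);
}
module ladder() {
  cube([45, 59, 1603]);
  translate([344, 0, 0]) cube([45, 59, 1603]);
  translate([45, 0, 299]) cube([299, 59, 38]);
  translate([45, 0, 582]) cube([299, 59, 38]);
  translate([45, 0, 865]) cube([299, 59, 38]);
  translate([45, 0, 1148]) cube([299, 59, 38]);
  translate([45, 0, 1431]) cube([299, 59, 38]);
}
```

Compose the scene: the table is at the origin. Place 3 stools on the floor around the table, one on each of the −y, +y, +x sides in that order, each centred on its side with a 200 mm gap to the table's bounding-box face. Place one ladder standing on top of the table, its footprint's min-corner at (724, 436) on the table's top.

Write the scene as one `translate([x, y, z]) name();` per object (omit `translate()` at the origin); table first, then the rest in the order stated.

table();
translate([447, -507, 0]) stool();
translate([447, 785, 0]) stool();
translate([1363, 139, 0]) stool();
translate([724, 436, 752]) ladder();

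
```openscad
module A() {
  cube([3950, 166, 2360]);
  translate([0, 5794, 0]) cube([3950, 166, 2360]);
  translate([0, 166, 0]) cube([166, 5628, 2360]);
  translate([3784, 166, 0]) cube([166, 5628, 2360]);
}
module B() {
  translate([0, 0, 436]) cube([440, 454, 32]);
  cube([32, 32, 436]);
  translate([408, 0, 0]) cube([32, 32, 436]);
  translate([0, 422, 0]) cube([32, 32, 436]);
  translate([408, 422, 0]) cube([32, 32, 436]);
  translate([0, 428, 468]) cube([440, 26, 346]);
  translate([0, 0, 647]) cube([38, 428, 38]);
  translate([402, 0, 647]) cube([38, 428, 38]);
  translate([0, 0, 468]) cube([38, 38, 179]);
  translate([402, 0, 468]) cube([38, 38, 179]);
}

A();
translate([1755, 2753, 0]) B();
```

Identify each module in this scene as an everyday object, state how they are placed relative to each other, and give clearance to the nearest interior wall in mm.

Clearances: x = 1589, y = 2587; minimum 1589 mm.

A is a house frame. B is a chair. The chair sits inside the house frame, centred. The clearance to the nearest interior wall is 1589 mm.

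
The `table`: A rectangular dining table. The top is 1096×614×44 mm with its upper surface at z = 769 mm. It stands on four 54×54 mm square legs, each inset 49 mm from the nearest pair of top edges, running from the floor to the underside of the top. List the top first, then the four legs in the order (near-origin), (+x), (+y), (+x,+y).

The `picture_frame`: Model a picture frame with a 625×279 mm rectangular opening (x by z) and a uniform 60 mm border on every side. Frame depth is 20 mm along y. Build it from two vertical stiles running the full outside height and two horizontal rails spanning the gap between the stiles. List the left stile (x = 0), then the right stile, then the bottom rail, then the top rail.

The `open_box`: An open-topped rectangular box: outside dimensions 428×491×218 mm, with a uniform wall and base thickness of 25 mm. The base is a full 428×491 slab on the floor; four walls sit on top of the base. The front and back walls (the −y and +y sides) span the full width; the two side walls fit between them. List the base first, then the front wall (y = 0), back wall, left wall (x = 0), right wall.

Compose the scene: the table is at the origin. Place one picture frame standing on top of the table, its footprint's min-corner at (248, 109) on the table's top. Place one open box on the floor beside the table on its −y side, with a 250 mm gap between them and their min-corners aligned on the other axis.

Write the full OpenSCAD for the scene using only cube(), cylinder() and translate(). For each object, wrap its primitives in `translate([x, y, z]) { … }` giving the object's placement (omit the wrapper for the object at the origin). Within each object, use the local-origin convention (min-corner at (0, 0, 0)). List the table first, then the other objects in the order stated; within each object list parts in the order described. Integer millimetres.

translate([0, 0, 725]) cube([1096, 614, 44]);
translate([49, 49, 0]) cube([54, 54, 725]);
translate([993, 49, 0]) cube([54, 54, 725]);
translate([49, 511, 0]) cube([54, 54, 725]);
translate([993, 511, 0]) cube([54, 54, 725]);
translate([248, 109, 769]) {
  cube([60, 20, 399]);
  translate([685, 0, 0]) cube([60, 20, 399]);
  translate([60, 0, 0]) cube([625, 20, 60]);
  translate([60, 0, 339]) cube([625, 20, 60]);
}
translate([0, -741, 0]) {
  cube([428, 491, 25]);
  translate([0, 0, 25]) cube([428, 25, 193]);
  translate([0, 466, 25]) cube([428, 25, 193]);
  translate([0, 25, 25]) cube([25, 441, 193]);
  translate([403, 25, 25]) cube([25, 441, 193]);
}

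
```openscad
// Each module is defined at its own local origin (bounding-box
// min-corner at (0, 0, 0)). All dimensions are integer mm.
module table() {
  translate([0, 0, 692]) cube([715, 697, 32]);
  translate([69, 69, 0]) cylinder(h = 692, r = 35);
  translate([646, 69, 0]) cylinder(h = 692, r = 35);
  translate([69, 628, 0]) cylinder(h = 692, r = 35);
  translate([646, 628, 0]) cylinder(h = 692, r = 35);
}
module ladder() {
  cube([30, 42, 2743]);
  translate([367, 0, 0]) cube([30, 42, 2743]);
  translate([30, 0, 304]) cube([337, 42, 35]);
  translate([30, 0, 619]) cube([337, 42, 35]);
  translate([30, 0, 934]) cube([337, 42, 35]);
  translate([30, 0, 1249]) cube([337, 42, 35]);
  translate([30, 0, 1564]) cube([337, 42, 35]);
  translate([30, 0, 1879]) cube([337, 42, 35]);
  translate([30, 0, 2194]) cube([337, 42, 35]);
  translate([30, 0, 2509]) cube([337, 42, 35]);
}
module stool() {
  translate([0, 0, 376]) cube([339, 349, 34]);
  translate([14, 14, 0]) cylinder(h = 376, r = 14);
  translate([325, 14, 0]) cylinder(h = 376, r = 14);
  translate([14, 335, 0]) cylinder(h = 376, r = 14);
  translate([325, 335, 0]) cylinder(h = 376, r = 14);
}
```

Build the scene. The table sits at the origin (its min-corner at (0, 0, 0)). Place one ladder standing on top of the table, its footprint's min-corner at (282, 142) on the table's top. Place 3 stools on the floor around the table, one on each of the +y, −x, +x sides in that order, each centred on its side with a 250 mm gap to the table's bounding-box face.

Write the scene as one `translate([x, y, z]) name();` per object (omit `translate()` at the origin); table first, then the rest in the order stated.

table();
translate([282, 142, 724]) ladder();
translate([188, 947, 0]) stool();
translate([-589, 174, 0]) stool();
translate([965, 174, 0]) stool();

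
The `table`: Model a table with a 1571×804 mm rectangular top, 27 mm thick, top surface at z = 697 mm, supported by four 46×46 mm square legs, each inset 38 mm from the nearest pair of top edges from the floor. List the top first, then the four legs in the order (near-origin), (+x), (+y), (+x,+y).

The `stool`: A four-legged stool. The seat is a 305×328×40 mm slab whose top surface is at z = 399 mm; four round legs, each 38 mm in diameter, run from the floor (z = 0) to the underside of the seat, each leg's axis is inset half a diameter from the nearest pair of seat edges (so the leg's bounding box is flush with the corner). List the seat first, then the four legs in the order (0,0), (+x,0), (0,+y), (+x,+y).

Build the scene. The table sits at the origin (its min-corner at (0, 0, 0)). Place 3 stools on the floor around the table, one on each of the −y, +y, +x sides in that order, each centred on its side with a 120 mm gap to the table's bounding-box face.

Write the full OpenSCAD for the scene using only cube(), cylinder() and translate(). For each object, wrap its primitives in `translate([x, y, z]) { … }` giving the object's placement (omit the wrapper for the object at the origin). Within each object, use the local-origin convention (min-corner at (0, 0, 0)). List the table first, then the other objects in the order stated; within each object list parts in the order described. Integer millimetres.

translate([0, 0, 670]) cube([1571, 804, 27]);
translate([38, 38, 0]) cube([46, 46, 670]);
translate([1487, 38, 0]) cube([46, 46, 670]);
translate([38, 720, 0]) cube([46, 46, 670]);
translate([1487, 720, 0]) cube([46, 46, 670]);
translate([633, -448, 0]) {
  translate([0, 0, 359]) cube([305, 328, 40]);
  translate([19, 19, 0]) cylinder(h = 359, r = 19);
  translate([286, 19, 0]) cylinder(h = 359, r = 19);
  translate([19, 309, 0]) cylinder(h = 359, r = 19);
  translate([286, 309, 0]) cylinder(h = 359, r = 19);
}
translate([633, 924, 0]) {
  translate([0, 0, 359]) cube([305, 328, 40]);
  translate([19, 19, 0]) cylinder(h = 359, r = 19);
  translate([286, 19, 0]) cylinder(h = 359, r = 19);
  translate([19, 309, 0]) cylinder(h = 359, r = 19);
  translate([286, 309, 0]) cylinder(h = 359, r = 19);
}
translate([1691, 238, 0]) {
  translate([0, 0, 359]) cube([305, 328, 40]);
  translate([19, 19, 0]) cylinder(h = 359, r = 19);
  translate([286, 19, 0]) cylinder(h = 359, r = 19);
  translate([19, 309, 0]) cylinder(h = 359, r = 19);
  translate([286, 309, 0]) cylinder(h = 359, r = 19);
}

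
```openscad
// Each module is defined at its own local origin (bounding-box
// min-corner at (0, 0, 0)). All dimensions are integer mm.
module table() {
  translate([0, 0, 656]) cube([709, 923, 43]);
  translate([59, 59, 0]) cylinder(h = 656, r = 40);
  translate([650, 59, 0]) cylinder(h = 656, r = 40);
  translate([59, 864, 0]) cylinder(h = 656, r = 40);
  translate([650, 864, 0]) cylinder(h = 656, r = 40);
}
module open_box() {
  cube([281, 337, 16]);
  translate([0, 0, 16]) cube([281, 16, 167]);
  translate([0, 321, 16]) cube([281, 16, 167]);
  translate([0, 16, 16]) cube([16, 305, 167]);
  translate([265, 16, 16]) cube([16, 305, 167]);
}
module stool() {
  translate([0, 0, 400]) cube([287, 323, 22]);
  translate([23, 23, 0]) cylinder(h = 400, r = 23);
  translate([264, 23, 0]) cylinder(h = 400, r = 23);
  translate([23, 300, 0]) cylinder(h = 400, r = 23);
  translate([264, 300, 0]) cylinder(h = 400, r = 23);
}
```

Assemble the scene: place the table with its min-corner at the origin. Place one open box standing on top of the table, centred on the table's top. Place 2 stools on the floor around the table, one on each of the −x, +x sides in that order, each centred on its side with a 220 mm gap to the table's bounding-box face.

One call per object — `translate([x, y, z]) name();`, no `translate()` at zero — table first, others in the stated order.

table();
translate([214, 293, 699]) open_box();
translate([-507, 300, 0]) stool();
translate([929, 300, 0]) stool();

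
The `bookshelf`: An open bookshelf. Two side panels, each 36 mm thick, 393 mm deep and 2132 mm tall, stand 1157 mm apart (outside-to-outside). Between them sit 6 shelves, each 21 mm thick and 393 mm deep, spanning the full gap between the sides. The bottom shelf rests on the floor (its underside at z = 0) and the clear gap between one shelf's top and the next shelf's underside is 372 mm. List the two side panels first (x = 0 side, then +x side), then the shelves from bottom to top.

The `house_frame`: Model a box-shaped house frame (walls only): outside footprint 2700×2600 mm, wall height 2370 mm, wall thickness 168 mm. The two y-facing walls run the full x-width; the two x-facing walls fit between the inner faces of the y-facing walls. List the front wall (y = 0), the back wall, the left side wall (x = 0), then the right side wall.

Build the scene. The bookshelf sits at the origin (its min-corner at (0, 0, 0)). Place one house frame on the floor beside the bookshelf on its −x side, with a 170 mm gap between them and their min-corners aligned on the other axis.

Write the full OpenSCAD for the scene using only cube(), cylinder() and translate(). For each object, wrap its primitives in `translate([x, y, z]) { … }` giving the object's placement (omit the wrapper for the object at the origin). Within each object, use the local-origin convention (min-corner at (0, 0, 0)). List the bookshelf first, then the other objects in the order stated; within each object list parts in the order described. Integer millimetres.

cube([36, 393, 2132]);
translate([1121, 0, 0]) cube([36, 393, 2132]);
translate([36, 0, 0]) cube([1085, 393, 21]);
translate([36, 0, 393]) cube([1085, 393, 21]);
translate([36, 0, 786]) cube([1085, 393, 21]);
translate([36, 0, 1179]) cube([1085, 393, 21]);
translate([36, 0, 1572]) cube([1085, 393, 21]);
translate([36, 0, 1965]) cube([1085, 393, 21]);
translate([-2870, 0, 0]) {
  cube([2700, 168, 2370]);
  translate([0, 2432, 0]) cube([2700, 168, 2370]);
  translate([0, 168, 0]) cube([168, 2264, 2370]);
  translate([2532, 168, 0]) cube([168, 2264, 2370]);
}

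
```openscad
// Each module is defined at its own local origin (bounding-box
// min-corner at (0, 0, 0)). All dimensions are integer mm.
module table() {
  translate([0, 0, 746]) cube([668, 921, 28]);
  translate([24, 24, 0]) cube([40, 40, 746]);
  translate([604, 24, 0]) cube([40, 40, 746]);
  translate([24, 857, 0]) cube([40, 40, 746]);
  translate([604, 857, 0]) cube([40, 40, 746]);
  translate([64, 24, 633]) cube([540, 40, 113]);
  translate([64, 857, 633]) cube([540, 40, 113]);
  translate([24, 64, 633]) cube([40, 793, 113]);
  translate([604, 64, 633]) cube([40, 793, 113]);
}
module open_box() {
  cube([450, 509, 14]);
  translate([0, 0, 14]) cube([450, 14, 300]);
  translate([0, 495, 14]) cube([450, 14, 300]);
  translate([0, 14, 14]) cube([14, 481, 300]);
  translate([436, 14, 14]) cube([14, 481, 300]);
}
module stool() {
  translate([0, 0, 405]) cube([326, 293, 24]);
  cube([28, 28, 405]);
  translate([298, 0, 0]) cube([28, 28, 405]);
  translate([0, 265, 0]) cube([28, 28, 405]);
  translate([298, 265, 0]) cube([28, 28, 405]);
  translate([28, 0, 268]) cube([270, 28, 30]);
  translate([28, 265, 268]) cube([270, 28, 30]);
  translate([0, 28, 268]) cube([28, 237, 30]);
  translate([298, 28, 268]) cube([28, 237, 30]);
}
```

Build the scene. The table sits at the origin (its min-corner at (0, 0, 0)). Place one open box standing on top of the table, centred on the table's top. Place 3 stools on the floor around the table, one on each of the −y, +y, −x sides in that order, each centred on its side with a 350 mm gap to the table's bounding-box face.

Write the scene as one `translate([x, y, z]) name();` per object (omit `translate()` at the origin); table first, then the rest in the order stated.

table();
translate([109, 206, 774]) open_box();
translate([171, -643, 0]) stool();
translate([171, 1271, 0]) stool();
translate([-676, 314, 0]) stool();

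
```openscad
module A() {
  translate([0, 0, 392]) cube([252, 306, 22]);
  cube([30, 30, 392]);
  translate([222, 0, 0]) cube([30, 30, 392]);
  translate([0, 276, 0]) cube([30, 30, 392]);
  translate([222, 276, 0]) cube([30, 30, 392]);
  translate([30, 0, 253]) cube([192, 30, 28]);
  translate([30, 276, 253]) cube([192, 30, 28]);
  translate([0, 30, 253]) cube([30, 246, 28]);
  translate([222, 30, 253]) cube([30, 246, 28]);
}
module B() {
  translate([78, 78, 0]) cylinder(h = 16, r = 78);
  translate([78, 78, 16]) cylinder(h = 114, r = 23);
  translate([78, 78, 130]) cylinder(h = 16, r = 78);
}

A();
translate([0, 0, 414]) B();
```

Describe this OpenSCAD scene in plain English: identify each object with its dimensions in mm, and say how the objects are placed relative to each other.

A is a four-legged stool. The seat is 252×306 mm, 22 mm thick, top at z = 414 mm. It stands on four square legs, each 30×30 mm in cross-section, from z = 0 to the seat underside, each flush with a corner of the seat. Four stretchers, 30 mm wide and 28 mm tall, connect adjacent legs with their undersides at z = 253 mm, each running between the inner faces of the legs it joins and aligned with the legs' outer faces on the other axis.

B is a spool: two coaxial disc flanges of radius 78 mm and thickness 16 mm, joined by a core cylinder of radius 23 mm and height 114 mm. The lower flange rests on z = 0 and the three cylinders share a vertical axis.

The spool is on top of the stool.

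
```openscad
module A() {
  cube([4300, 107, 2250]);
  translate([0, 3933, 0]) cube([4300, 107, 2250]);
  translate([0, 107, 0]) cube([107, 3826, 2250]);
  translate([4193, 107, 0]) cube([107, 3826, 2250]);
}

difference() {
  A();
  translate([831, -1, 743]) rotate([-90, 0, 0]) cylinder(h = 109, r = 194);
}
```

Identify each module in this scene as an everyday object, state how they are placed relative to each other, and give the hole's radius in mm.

A is a house frame. The house frame has a circular hole through its front wall. The hole's radius is 194 mm.

The subtracted cylinder has r = 194 mm.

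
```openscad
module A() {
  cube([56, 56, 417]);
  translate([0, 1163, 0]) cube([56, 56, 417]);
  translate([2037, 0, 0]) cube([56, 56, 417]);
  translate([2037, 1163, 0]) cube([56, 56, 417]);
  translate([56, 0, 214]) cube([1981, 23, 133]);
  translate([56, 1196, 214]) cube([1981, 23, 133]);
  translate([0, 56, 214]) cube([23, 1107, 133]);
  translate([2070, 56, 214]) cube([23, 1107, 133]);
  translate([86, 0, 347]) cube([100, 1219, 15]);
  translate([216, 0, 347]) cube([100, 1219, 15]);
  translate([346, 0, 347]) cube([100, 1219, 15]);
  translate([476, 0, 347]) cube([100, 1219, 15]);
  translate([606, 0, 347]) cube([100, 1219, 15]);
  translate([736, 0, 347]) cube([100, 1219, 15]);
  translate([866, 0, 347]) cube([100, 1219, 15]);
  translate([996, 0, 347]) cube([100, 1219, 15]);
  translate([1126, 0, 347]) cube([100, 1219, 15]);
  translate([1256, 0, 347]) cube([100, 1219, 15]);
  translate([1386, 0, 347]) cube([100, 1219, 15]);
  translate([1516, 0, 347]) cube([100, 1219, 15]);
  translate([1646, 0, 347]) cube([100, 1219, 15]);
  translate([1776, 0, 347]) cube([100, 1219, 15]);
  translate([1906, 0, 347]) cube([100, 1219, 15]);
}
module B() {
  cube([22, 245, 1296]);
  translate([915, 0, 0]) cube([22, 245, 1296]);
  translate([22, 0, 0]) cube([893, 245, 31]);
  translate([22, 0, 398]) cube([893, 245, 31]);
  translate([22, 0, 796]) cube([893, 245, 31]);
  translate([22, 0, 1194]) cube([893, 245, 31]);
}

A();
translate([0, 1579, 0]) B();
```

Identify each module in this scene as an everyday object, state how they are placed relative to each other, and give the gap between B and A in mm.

The bookshelf's nearest face is 360 mm from the bed frame's +y face.

A is a bed frame. B is a bookshelf. The bookshelf is on the floor beside the bed frame on its +y side. The gap between the bookshelf and the bed frame is 360 mm.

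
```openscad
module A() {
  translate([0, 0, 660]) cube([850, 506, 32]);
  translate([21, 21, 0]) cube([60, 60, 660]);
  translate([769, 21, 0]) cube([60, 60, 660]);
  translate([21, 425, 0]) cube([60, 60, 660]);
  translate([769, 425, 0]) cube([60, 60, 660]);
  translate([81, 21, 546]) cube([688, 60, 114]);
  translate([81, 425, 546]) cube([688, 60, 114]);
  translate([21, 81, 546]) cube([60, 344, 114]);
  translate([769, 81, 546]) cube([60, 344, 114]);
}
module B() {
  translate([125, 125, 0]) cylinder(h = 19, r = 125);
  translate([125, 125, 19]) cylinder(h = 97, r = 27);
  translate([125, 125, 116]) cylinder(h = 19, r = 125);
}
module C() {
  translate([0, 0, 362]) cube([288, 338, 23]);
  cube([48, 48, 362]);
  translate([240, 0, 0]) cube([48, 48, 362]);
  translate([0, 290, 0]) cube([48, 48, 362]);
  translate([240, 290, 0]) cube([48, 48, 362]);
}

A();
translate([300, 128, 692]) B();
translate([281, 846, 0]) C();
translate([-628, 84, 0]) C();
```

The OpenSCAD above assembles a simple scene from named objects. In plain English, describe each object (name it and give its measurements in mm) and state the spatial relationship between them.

A is a table with a 850×506 mm rectangular top, 32 mm thick, top surface at z = 692 mm, supported by four 60×60 mm square legs, each inset 21 mm from the nearest pair of top edges, running from the floor. Four apron rails, 60 mm thick and 114 mm tall, run between adjacent legs with their top edges flush with the underside of the top and their outer faces flush with the legs' outer faces.

B is a spool: two coaxial disc flanges of radius 125 mm and thickness 19 mm, joined by a core cylinder of radius 27 mm and height 97 mm. The lower flange rests on z = 0 and the three cylinders share a vertical axis.

C is a four-legged stool. The seat is a 288×338×23 mm slab whose top surface is at z = 385 mm; four square legs, each 48×48 mm in cross-section, run from the floor (z = 0) to the underside of the seat, each flush with a corner of the seat.

The spool is on top of the table, centred. Two stools sit around the table at the +y, −x sides.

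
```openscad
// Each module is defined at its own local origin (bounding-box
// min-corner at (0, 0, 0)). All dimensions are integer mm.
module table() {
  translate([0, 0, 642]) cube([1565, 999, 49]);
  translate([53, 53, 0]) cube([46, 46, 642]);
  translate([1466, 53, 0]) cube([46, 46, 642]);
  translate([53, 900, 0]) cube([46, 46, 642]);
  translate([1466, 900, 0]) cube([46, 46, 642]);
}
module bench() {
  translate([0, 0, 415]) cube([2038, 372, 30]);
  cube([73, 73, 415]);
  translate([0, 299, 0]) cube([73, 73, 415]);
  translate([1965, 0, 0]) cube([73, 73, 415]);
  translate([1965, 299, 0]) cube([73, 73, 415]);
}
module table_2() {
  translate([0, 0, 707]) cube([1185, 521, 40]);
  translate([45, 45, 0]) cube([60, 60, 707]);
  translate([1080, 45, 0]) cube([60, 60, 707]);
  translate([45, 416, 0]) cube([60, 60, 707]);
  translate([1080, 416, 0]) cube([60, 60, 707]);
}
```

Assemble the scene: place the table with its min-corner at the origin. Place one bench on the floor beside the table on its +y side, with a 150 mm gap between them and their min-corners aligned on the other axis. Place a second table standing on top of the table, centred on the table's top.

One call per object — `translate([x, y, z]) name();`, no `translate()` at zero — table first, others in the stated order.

table();
translate([0, 1149, 0]) bench();
translate([190, 239, 691]) table_2();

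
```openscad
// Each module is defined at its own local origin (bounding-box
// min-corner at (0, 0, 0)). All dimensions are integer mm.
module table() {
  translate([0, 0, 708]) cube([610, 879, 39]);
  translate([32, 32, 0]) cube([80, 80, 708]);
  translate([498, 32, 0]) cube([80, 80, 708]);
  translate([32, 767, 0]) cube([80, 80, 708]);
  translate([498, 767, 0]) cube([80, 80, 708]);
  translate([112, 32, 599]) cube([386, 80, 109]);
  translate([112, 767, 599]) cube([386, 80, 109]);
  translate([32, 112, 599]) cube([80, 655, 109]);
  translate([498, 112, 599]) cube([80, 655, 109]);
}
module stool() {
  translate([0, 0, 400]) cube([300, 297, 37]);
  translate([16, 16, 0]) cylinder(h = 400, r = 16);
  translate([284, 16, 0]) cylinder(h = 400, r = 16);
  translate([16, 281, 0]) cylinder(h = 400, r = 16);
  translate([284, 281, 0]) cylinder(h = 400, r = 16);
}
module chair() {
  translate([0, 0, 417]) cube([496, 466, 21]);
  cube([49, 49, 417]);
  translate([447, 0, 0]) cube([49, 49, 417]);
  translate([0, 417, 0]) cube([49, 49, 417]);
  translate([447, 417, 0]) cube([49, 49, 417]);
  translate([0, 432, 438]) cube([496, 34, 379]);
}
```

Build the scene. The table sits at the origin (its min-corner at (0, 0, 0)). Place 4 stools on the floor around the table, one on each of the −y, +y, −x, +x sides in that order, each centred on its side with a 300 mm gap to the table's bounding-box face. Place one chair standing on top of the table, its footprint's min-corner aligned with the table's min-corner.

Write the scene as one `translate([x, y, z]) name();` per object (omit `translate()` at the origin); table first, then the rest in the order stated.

table();
translate([155, -597, 0]) stool();
translate([155, 1179, 0]) stool();
translate([-600, 291, 0]) stool();
translate([910, 291, 0]) stool();
translate([0, 0, 747]) chair();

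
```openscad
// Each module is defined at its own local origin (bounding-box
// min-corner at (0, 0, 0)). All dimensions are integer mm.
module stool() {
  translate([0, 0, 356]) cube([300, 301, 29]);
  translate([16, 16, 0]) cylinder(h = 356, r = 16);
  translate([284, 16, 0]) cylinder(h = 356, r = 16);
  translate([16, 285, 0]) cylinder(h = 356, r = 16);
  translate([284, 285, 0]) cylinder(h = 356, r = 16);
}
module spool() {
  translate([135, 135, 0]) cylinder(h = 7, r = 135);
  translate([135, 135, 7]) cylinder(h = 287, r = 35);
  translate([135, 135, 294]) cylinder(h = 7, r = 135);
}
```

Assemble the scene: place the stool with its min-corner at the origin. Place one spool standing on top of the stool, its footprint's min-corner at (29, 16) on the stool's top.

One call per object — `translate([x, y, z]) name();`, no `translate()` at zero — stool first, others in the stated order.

stool();
translate([29, 16, 385]) spool();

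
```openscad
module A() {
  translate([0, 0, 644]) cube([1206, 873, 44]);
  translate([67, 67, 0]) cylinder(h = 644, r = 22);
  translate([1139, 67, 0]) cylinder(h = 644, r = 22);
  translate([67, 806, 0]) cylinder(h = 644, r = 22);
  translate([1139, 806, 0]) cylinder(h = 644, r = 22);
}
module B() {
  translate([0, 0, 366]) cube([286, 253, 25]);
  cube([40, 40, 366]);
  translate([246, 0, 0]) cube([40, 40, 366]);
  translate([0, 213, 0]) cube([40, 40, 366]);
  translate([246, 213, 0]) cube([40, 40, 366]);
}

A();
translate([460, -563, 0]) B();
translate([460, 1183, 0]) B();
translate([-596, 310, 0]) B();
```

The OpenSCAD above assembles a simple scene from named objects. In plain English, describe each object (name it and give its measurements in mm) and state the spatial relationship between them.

A is a table: top 1206 mm (x) × 873 mm (y), 44 mm thick, upper face at z = 688 mm, on four round legs of 44 mm diameter, each leg's bounding box inset 45 mm from the nearest pair of top edges, running from z = 0 to the bottom of the top.

B is a simple wooden stool: a rectangular seat 286 mm (x) by 253 mm (y), 25 mm thick, top face at z = 391 mm, on four square legs, each 40×40 mm in cross-section. The legs rest on z = 0, each flush with a corner of the seat.

Three stools sit around the table at the −y, +y, −x sides.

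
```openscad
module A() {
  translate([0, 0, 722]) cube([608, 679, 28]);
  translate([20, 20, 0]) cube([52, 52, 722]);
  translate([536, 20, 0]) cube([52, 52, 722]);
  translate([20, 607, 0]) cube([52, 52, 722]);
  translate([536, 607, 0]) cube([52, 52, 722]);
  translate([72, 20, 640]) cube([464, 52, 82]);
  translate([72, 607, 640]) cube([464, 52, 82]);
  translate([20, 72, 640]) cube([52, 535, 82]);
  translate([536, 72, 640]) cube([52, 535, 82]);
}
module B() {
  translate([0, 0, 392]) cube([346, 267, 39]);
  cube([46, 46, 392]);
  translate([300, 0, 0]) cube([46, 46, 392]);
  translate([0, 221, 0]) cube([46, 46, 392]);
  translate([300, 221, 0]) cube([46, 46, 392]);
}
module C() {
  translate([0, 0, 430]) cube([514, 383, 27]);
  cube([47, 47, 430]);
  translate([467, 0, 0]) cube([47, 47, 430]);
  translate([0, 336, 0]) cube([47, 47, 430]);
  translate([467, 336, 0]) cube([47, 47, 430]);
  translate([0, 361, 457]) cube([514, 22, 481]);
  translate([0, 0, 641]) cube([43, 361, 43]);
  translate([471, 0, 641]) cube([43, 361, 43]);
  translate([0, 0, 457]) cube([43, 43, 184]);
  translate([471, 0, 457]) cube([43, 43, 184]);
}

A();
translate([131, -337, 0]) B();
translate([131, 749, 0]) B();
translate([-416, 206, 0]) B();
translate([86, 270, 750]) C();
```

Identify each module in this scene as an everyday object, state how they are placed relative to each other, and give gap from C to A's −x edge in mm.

A is a table. B is a stool. C is a chair. Three stools sit around the table at the −y, +y, −x sides. The chair is on top of the table. The gap from the chair to the table's −x edge is 86 mm.

The chair's min-x is at 86; the table's min-x is 0; gap = 86 mm.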